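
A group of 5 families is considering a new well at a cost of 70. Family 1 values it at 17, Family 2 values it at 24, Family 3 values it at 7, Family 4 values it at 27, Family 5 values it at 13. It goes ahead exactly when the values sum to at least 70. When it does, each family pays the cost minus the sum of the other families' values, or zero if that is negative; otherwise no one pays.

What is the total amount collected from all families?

15

Total value 88 ≥ cost 70, so it is built.
Family 1: others sum to 71; max(0, 70 - 71) = 0.
Family 2: others sum to 64; max(0, 70 - 64) = 6.
Family 3: others sum to 81; max(0, 70 - 81) = 0.
Family 4: others sum to 61; max(0, 70 - 61) = 9.
Family 5: others sum to 75; max(0, 70 - 75) = 0.
Total collected = 0 + 6 + 0 + 9 + 0 = 15.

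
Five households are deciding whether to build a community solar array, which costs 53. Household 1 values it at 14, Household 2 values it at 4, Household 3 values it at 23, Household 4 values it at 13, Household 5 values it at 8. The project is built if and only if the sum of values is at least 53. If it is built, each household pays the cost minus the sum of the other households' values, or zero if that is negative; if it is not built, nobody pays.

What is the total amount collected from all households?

Total value 62 ≥ cost 53, so it is built.
Household 1: others sum to 48; max(0, 53 - 48) = 5.
Household 2: others sum to 58; max(0, 53 - 58) = 0.
Household 3: others sum to 39; max(0, 53 - 39) = 14.
Household 4: others sum to 49; max(0, 53 - 49) = 4.
Household 5: others sum to 54; max(0, 53 - 54) = 0.
Total collected = 5 + 0 + 14 + 4 + 0 = 23.

23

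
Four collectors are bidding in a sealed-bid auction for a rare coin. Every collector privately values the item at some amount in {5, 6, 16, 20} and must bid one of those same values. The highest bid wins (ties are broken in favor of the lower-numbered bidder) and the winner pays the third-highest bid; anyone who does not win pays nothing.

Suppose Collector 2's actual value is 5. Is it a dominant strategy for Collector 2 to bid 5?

Check each profile of the others' bids and compare truth against every alternative bid.
Others bid (5, 6, 6): truth gives 0, best alternative gives -1.
Others bid (5, 5, 5): truth gives 0, best alternative gives 0.
Others bid (5, 5, 6): truth gives 0, best alternative gives 0.
Others bid (5, 5, 16): truth gives 0, best alternative gives 0.
Others bid (5, 5, 20): truth gives 0, best alternative gives 0.
Others bid (5, 6, 5): truth gives 0, best alternative gives 0.
(Remaining 58 profiles checked similarly; truth is weakly best in each.)
In every case the truthful bid is at least as good as any alternative, so it is a dominant strategy.

Yes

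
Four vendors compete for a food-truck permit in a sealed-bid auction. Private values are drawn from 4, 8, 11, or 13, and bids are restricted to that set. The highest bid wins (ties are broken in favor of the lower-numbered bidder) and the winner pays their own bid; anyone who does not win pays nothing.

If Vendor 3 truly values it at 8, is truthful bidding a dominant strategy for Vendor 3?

Check each profile of the others' bids and compare truth against every alternative bid.
Others bid (4, 4, 4): truth gives 0, best alternative gives 0.
Others bid (4, 4, 8): truth gives 0, best alternative gives 0.
Others bid (4, 4, 11): truth gives 0, best alternative gives 0.
Others bid (4, 4, 13): truth gives 0, best alternative gives 0.
Others bid (4, 8, 4): truth gives 0, best alternative gives 0.
Others bid (4, 8, 8): truth gives 0, best alternative gives 0.
(Remaining 58 profiles checked similarly; truth is weakly best in each.)
In every case the truthful bid is at least as good as any alternative, so it is a dominant strategy.

Yes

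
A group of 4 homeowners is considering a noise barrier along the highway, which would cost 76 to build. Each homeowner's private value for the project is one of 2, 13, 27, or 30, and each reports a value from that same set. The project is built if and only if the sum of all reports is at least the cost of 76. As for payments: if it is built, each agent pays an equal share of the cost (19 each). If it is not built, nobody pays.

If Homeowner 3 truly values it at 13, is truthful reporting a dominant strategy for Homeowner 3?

Consider the case where Homeowner 1 reports 13, Homeowner 2 reports 27 and Homeowner 4 reports 27.
Truthful report 13: project built, pays 19, utility 13 - 19 = -6.
Report 2 instead: project not built, utility 0.
Since 0 > -6, reporting 2 is strictly better here, so truthful reporting is not dominant.

No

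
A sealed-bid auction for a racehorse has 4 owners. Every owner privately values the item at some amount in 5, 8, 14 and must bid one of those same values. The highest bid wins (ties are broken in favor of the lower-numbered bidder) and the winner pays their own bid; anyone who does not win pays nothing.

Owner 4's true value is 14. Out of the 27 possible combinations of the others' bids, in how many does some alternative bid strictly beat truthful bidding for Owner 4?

Others bid (5, 5, 5): truth gives 0; bid 8 gives 6 > 0. Violating.
Others bid (5, 5, 8): truth gives 0; no alternative beats it.
Others bid (5, 5, 14): truth gives 0; no alternative beats it.
(Checking all 27 profiles: 1 has a profitable deviation, 26 do not.)

1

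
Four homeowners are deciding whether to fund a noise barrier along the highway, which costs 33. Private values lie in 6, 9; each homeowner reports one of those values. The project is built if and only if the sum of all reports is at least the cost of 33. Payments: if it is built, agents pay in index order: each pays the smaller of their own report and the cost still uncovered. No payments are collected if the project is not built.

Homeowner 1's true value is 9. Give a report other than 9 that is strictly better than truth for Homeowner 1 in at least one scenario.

Suppose Homeowner 2 reports 9, Homeowner 3 reports 9 and Homeowner 4 reports 9.
Report 9: project built, pays 9, utility 9 - 9 = 0.
Report 6: project built, pays 6, utility 9 - 6 = 3.
So reporting 6 beats truth here (3 > 0).

6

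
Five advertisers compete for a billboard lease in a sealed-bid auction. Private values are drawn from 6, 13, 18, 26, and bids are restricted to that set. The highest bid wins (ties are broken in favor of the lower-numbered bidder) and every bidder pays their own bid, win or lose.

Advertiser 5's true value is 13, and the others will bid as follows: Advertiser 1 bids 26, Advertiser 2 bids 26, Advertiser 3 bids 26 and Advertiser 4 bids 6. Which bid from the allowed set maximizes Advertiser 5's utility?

6

Bid 6: loses but pays 6, utility -6.
Bid 13: loses but pays 13, utility -13.
Bid 18: loses but pays 18, utility -18.
Bid 26: loses but pays 26, utility -26.
The best choice is 6 with utility -6.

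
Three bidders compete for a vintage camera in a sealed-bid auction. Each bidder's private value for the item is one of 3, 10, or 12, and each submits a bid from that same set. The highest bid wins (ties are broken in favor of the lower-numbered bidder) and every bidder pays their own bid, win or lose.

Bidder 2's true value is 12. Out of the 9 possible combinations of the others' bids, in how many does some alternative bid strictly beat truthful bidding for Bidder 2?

Others bid (3, 3): truth gives 0; bid 10 gives 2 > 0. Violating.
Others bid (3, 10): truth gives 0; bid 10 gives 2 > 0. Violating.
Others bid (12, 3): truth gives -12; bid 3 gives -3 > -12. Violating.
Others bid (12, 10): truth gives -12; bid 3 gives -3 > -12. Violating.
Others bid (3, 12): truth gives 0; no alternative beats it.
Others bid (10, 3): truth gives 0; no alternative beats it.
(Checking all 9 profiles: 5 have a profitable deviation, 4 do not.)

5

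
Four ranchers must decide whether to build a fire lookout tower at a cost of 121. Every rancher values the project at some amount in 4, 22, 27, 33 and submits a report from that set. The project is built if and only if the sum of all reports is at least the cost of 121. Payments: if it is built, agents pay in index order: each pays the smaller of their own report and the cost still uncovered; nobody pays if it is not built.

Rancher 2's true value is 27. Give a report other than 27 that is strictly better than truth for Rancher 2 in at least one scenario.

22

Suppose Rancher 1 reports 33, Rancher 3 reports 33 and Rancher 4 reports 33.
Report 27: project built, pays 27, utility 27 - 27 = 0.
Report 22: project built, pays 22, utility 27 - 22 = 5.
So reporting 22 beats truth here (5 > 0).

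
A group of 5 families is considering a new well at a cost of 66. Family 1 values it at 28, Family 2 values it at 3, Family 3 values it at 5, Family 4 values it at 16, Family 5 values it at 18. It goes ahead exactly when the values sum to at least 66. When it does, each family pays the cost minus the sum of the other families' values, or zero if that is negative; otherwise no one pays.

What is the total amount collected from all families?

51

Total value 70 ≥ cost 66, so it is built.
Family 1: others sum to 42; max(0, 66 - 42) = 24.
Family 2: others sum to 67; max(0, 66 - 67) = 0.
Family 3: others sum to 65; max(0, 66 - 65) = 1.
Family 4: others sum to 54; max(0, 66 - 54) = 12.
Family 5: others sum to 52; max(0, 66 - 52) = 14.
Total collected = 24 + 0 + 1 + 12 + 14 = 51.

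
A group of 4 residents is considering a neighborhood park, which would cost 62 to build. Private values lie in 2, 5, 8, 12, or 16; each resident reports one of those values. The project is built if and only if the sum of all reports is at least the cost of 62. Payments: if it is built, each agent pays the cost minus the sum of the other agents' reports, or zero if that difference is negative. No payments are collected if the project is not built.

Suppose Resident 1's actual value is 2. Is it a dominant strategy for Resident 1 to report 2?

Check each profile of the others' reports and compare truth against every alternative report.
Others report (2, 2, 2): truth gives 0, best alternative gives 0.
Others report (2, 2, 5): truth gives 0, best alternative gives 0.
Others report (2, 2, 8): truth gives 0, best alternative gives 0.
Others report (2, 2, 12): truth gives 0, best alternative gives 0.
Others report (2, 2, 16): truth gives 0, best alternative gives 0.
Others report (2, 5, 2): truth gives 0, best alternative gives 0.
(Remaining 119 profiles checked similarly; truth is weakly best in each.)
In every case the truthful report is at least as good as any alternative, so it is a dominant strategy.

Yes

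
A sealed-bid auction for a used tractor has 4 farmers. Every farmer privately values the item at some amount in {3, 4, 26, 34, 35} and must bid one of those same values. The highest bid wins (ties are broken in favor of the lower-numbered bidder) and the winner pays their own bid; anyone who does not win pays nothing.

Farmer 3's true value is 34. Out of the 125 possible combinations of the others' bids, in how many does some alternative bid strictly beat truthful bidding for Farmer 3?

Others bid (3, 3, 3): truth gives 0; bid 4 gives 30 > 0. Violating.
Others bid (3, 3, 4): truth gives 0; bid 4 gives 30 > 0. Violating.
Others bid (3, 3, 26): truth gives 0; bid 26 gives 8 > 0. Violating.
Others bid (3, 4, 3): truth gives 0; bid 26 gives 8 > 0. Violating.
Others bid (3, 3, 34): truth gives 0; no alternative beats it.
Others bid (3, 3, 35): truth gives 0; no alternative beats it.
(Checking all 125 profiles: 12 have a profitable deviation, 113 do not.)

12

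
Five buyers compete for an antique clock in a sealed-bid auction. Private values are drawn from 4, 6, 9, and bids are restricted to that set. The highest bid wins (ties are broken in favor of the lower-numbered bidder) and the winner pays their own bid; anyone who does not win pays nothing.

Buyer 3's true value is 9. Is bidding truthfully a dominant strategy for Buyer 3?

No

Consider the case where Buyer 1 bids 4, Buyer 2 bids 4, Buyer 4 bids 4 and Buyer 5 bids 4.
Truthful bid 9: wins, pays 9, utility 9 - 9 = 0.
Bid 6 instead: wins, pays 6, utility 9 - 6 = 3.
Since 3 > 0, bidding 6 is strictly better here, so truthful bidding is not dominant.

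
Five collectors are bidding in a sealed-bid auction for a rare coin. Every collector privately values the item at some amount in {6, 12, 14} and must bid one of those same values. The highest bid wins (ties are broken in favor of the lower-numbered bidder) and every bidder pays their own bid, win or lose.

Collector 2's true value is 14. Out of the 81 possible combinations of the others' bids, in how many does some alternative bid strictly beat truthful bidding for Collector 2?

35

Others bid (6, 6, 6, 6): truth gives 0; bid 12 gives 2 > 0. Violating.
Others bid (6, 6, 6, 12): truth gives 0; bid 12 gives 2 > 0. Violating.
Others bid (6, 6, 12, 6): truth gives 0; bid 12 gives 2 > 0. Violating.
Others bid (6, 6, 12, 12): truth gives 0; bid 12 gives 2 > 0. Violating.
Others bid (6, 6, 6, 14): truth gives 0; no alternative beats it.
Others bid (6, 6, 12, 14): truth gives 0; no alternative beats it.
(Checking all 81 profiles: 35 have a profitable deviation, 46 do not.)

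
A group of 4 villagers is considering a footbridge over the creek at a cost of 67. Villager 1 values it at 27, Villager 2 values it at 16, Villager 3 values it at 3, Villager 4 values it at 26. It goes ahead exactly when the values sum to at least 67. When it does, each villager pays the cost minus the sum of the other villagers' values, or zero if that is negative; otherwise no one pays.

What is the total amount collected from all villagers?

54

Total value 72 ≥ cost 67, so it is built.
Villager 1: others sum to 45; max(0, 67 - 45) = 22.
Villager 2: others sum to 56; max(0, 67 - 56) = 11.
Villager 3: others sum to 69; max(0, 67 - 69) = 0.
Villager 4: others sum to 46; max(0, 67 - 46) = 21.
Total collected = 22 + 11 + 0 + 21 = 54.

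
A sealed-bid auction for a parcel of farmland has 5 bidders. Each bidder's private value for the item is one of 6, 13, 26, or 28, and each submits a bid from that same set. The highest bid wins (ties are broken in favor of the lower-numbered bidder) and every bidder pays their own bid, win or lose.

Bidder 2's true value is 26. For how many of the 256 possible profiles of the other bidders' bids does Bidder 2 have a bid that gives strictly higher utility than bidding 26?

Others bid (6, 6, 6, 6): truth gives 0; bid 13 gives 13 > 0. Violating.
Others bid (6, 6, 6, 13): truth gives 0; bid 13 gives 13 > 0. Violating.
Others bid (6, 6, 6, 28): truth gives -26; bid 28 gives -2 > -26. Violating.
Others bid (6, 6, 13, 6): truth gives 0; bid 13 gives 13 > 0. Violating.
Others bid (6, 6, 6, 26): truth gives 0; no alternative beats it.
Others bid (6, 6, 13, 26): truth gives 0; no alternative beats it.
(Checking all 256 profiles: 210 have a profitable deviation, 46 do not.)

210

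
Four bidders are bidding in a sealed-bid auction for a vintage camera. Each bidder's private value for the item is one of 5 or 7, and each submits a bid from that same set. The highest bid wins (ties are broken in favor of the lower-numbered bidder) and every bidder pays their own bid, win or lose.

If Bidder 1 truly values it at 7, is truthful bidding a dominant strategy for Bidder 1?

No

Consider the case where Bidder 2 bids 5, Bidder 3 bids 5 and Bidder 4 bids 5.
Truthful bid 7: wins, pays 7, utility 7 - 7 = 0.
Bid 5 instead: wins, pays 5, utility 7 - 5 = 2.
Since 2 > 0, bidding 5 is strictly better here, so truthful bidding is not dominant.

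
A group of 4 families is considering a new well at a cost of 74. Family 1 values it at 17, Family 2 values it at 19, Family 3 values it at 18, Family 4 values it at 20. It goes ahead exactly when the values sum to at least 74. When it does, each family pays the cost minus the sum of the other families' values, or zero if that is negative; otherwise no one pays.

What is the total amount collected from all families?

Total value 74 ≥ cost 74, so it is built.
Family 1: others sum to 57; max(0, 74 - 57) = 17.
Family 2: others sum to 55; max(0, 74 - 55) = 19.
Family 3: others sum to 56; max(0, 74 - 56) = 18.
Family 4: others sum to 54; max(0, 74 - 54) = 20.
Total collected = 17 + 19 + 18 + 20 = 74.

74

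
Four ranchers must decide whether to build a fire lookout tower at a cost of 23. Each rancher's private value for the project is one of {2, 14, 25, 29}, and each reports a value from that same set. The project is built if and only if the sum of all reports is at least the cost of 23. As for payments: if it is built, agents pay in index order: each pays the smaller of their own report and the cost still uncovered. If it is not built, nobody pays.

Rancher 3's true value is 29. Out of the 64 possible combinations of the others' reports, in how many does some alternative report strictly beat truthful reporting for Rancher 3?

Others report (2, 2, 14): truth gives 10; report 14 gives 15 > 10. Violating.
Others report (2, 2, 25): truth gives 10; report 2 gives 27 > 10. Violating.
Others report (2, 2, 29): truth gives 10; report 2 gives 27 > 10. Violating.
Others report (2, 14, 14): truth gives 22; report 2 gives 27 > 22. Violating.
Others report (2, 2, 2): truth gives 10; no alternative beats it.
Others report (2, 14, 2): truth gives 22; no alternative beats it.
(Checking all 64 profiles: 9 have a profitable deviation, 55 do not.)

9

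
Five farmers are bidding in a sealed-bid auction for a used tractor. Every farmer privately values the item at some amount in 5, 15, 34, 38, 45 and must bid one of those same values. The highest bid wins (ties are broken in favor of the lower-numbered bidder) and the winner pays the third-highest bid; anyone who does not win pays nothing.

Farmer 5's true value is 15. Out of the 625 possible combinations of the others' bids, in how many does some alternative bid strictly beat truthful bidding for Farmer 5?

Others bid (5, 5, 5, 15): truth gives 0; bid 34 gives 10 > 0. Violating.
Others bid (5, 5, 5, 34): truth gives 0; bid 38 gives 10 > 0. Violating.
Others bid (5, 5, 5, 38): truth gives 0; bid 45 gives 10 > 0. Violating.
Others bid (5, 5, 15, 5): truth gives 0; bid 34 gives 10 > 0. Violating.
Others bid (5, 5, 5, 5): truth gives 10; no alternative beats it.
Others bid (5, 5, 5, 45): truth gives 0; no alternative beats it.
(Checking all 625 profiles: 12 have a profitable deviation, 613 do not.)

12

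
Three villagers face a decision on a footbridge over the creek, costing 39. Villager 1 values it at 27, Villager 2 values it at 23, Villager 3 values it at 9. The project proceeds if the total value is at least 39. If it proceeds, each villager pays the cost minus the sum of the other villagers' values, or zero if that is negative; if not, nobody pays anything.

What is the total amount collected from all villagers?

Total value 59 ≥ cost 39, so it is built.
Villager 1: others sum to 32; max(0, 39 - 32) = 7.
Villager 2: others sum to 36; max(0, 39 - 36) = 3.
Villager 3: others sum to 50; max(0, 39 - 50) = 0.
Total collected = 7 + 3 + 0 = 10.

10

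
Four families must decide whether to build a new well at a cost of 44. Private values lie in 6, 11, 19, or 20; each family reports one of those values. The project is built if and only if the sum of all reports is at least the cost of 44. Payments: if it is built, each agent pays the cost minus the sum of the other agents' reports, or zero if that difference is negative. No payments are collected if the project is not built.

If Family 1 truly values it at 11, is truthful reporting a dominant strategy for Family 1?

Check each profile of the others' reports and compare truth against every alternative report.
Others report (6, 19, 19): truth gives 11, best alternative gives 11.
Others report (6, 19, 20): truth gives 11, best alternative gives 11.
Others report (6, 20, 19): truth gives 11, best alternative gives 11.
Others report (6, 20, 20): truth gives 11, best alternative gives 11.
Others report (11, 19, 19): truth gives 11, best alternative gives 11.
Others report (11, 19, 20): truth gives 11, best alternative gives 11.
(Remaining 58 profiles checked similarly; truth is weakly best in each.)
In every case the truthful report is at least as good as any alternative, so it is a dominant strategy.

Yes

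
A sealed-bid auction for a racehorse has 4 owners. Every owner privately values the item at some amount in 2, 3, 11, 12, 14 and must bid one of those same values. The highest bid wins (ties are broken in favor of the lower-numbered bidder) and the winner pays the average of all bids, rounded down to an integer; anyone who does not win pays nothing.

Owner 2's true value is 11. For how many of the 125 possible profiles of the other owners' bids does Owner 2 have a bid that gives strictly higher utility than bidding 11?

66

Others bid (2, 2, 2): truth gives 7; bid 3 gives 9 > 7. Violating.
Others bid (2, 2, 3): truth gives 7; bid 3 gives 9 > 7. Violating.
Others bid (2, 2, 12): truth gives 0; bid 12 gives 4 > 0. Violating.
Others bid (2, 2, 14): truth gives 0; bid 14 gives 3 > 0. Violating.
Others bid (2, 2, 11): truth gives 5; no alternative beats it.
Others bid (2, 3, 11): truth gives 5; no alternative beats it.
(Checking all 125 profiles: 66 have a profitable deviation, 59 do not.)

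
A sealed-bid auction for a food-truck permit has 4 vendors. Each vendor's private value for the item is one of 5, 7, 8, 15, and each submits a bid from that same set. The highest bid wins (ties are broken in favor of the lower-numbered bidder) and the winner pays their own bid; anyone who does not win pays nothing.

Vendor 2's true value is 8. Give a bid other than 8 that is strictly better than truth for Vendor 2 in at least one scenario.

Suppose Vendor 1 bids 5, Vendor 3 bids 5 and Vendor 4 bids 5.
Bid 8: wins, pays 8, utility 8 - 8 = 0.
Bid 7: wins, pays 7, utility 8 - 7 = 1.
So bidding 7 beats truth here (1 > 0).

7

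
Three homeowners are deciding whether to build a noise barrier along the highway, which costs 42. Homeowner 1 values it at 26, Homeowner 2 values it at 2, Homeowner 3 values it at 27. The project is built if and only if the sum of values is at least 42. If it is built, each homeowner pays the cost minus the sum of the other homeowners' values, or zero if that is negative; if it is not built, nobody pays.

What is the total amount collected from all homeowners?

27

Total value 55 ≥ cost 42, so it is built.
Homeowner 1: others sum to 29; max(0, 42 - 29) = 13.
Homeowner 2: others sum to 53; max(0, 42 - 53) = 0.
Homeowner 3: others sum to 28; max(0, 42 - 28) = 14.
Total collected = 13 + 0 + 14 = 27.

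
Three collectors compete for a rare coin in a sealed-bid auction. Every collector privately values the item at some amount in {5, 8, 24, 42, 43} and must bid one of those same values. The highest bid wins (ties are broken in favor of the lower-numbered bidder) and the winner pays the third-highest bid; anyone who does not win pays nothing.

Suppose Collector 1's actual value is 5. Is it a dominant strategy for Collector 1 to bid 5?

Check each profile of the others' bids and compare truth against every alternative bid.
Others bid (8, 8): truth gives 0, best alternative gives -3.
Others bid (5, 5): truth gives 0, best alternative gives 0.
Others bid (5, 8): truth gives 0, best alternative gives 0.
Others bid (5, 24): truth gives 0, best alternative gives 0.
Others bid (5, 42): truth gives 0, best alternative gives 0.
Others bid (5, 43): truth gives 0, best alternative gives 0.
(Remaining 19 profiles checked similarly; truth is weakly best in each.)
In every case the truthful bid is at least as good as any alternative, so it is a dominant strategy.

Yes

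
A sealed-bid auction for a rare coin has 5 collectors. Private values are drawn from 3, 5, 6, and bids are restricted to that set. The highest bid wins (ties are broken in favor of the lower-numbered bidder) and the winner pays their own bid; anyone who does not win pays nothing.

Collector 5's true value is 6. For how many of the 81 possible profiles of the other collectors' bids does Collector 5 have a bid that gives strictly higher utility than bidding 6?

1

Others bid (3, 3, 3, 3): truth gives 0; bid 5 gives 1 > 0. Violating.
Others bid (3, 3, 3, 5): truth gives 0; no alternative beats it.
Others bid (3, 3, 3, 6): truth gives 0; no alternative beats it.
(Checking all 81 profiles: 1 has a profitable deviation, 80 do not.)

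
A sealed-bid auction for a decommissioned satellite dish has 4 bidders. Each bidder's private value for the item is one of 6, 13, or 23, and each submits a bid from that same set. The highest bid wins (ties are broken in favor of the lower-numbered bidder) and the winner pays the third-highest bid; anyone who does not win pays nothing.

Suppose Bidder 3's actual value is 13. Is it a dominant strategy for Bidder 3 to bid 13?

No

Consider the case where Bidder 1 bids 6, Bidder 2 bids 6 and Bidder 4 bids 23.
Truthful bid 13: loses, pays 0, utility 0.
Bid 23 instead: wins, pays 6, utility 13 - 6 = 7.
Since 7 > 0, bidding 23 is strictly better here, so truthful bidding is not dominant.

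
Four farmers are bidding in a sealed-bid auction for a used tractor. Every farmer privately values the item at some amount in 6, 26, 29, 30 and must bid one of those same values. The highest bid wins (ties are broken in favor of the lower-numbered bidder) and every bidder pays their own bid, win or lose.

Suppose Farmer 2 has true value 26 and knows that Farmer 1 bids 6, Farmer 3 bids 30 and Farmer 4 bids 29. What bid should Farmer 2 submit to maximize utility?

Bid 6: loses but pays 6, utility -6.
Bid 26: loses but pays 26, utility -26.
Bid 29: loses but pays 29, utility -29.
Bid 30: wins, pays 30, utility 26 - 30 = -4.
The best choice is 30 with utility -4.

30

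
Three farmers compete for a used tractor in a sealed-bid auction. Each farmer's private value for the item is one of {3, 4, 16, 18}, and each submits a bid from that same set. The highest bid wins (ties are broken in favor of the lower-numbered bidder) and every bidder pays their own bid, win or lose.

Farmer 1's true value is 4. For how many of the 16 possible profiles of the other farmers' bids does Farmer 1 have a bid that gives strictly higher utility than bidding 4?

13

Others bid (3, 3): truth gives 0; bid 3 gives 1 > 0. Violating.
Others bid (3, 16): truth gives -4; bid 3 gives -3 > -4. Violating.
Others bid (3, 18): truth gives -4; bid 3 gives -3 > -4. Violating.
Others bid (4, 16): truth gives -4; bid 3 gives -3 > -4. Violating.
Others bid (3, 4): truth gives 0; no alternative beats it.
Others bid (4, 3): truth gives 0; no alternative beats it.
(Checking all 16 profiles: 13 have a profitable deviation, 3 do not.)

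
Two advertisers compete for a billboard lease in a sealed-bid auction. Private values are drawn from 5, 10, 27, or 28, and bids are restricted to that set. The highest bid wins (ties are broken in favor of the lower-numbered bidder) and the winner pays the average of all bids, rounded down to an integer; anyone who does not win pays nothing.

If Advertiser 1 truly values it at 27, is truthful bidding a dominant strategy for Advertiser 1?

Consider the case where Advertiser 2 bids 5.
Truthful bid 27: wins, pays 16, utility 27 - 16 = 11.
Bid 5 instead: wins, pays 5, utility 27 - 5 = 22.
Since 22 > 11, bidding 5 is strictly better here, so truthful bidding is not dominant.

No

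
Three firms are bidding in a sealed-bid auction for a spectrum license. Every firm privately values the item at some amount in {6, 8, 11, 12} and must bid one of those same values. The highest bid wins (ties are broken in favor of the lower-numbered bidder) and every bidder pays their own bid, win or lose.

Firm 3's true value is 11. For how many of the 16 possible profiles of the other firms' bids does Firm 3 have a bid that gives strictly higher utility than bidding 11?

13

Others bid (6, 6): truth gives 0; bid 8 gives 3 > 0. Violating.
Others bid (6, 11): truth gives -11; bid 12 gives -1 > -11. Violating.
Others bid (6, 12): truth gives -11; bid 6 gives -6 > -11. Violating.
Others bid (8, 11): truth gives -11; bid 12 gives -1 > -11. Violating.
Others bid (6, 8): truth gives 0; no alternative beats it.
Others bid (8, 6): truth gives 0; no alternative beats it.
(Checking all 16 profiles: 13 have a profitable deviation, 3 do not.)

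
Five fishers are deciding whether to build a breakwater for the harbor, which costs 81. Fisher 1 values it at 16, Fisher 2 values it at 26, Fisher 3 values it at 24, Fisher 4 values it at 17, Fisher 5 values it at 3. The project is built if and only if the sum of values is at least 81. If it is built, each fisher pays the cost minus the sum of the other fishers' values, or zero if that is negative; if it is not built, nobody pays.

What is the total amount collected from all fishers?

Total value 86 ≥ cost 81, so it is built.
Fisher 1: others sum to 70; max(0, 81 - 70) = 11.
Fisher 2: others sum to 60; max(0, 81 - 60) = 21.
Fisher 3: others sum to 62; max(0, 81 - 62) = 19.
Fisher 4: others sum to 69; max(0, 81 - 69) = 12.
Fisher 5: others sum to 83; max(0, 81 - 83) = 0.
Total collected = 11 + 21 + 19 + 12 + 0 = 63.

63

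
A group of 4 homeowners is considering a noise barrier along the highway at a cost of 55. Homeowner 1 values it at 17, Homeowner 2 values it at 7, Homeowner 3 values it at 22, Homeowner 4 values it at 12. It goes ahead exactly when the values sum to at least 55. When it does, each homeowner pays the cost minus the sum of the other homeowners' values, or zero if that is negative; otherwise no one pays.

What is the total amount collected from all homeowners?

46

Total value 58 ≥ cost 55, so it is built.
Homeowner 1: others sum to 41; max(0, 55 - 41) = 14.
Homeowner 2: others sum to 51; max(0, 55 - 51) = 4.
Homeowner 3: others sum to 36; max(0, 55 - 36) = 19.
Homeowner 4: others sum to 46; max(0, 55 - 46) = 9.
Total collected = 14 + 4 + 19 + 9 = 46.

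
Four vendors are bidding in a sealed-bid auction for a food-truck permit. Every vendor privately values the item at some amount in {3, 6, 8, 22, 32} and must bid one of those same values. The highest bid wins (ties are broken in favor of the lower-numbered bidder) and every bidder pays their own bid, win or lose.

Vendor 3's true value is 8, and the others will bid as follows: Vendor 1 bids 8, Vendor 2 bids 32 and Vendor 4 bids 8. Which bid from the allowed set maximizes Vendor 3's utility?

3

Bid 3: loses but pays 3, utility -3.
Bid 6: loses but pays 6, utility -6.
Bid 8: loses but pays 8, utility -8.
Bid 22: loses but pays 22, utility -22.
Bid 32: loses but pays 32, utility -32.
The best choice is 3 with utility -3.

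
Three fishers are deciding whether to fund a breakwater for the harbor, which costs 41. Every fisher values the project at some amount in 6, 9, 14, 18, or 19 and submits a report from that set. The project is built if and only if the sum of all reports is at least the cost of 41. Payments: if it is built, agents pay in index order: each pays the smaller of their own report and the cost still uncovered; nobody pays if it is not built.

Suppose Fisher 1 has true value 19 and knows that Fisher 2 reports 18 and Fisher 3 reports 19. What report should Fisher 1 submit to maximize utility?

6

Report 6: project built, pays 6, utility 19 - 6 = 13.
Report 9: project built, pays 9, utility 19 - 9 = 10.
Report 14: project built, pays 14, utility 19 - 14 = 5.
Report 18: project built, pays 18, utility 19 - 18 = 1.
Report 19: project built, pays 19, utility 19 - 19 = 0.
The best choice is 6 with utility 13.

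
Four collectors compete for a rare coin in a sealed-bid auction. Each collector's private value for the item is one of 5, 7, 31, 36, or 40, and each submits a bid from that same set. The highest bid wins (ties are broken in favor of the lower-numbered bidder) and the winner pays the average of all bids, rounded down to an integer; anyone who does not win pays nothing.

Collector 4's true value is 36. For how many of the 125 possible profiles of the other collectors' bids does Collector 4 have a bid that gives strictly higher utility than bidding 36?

Others bid (5, 5, 5): truth gives 24; bid 7 gives 31 > 24. Violating.
Others bid (5, 5, 7): truth gives 23; bid 31 gives 24 > 23. Violating.
Others bid (5, 5, 36): truth gives 0; bid 40 gives 15 > 0. Violating.
Others bid (5, 7, 5): truth gives 23; bid 31 gives 24 > 23. Violating.
Others bid (5, 5, 31): truth gives 17; no alternative beats it.
Others bid (5, 5, 40): truth gives 0; no alternative beats it.
(Checking all 125 profiles: 44 have a profitable deviation, 81 do not.)

44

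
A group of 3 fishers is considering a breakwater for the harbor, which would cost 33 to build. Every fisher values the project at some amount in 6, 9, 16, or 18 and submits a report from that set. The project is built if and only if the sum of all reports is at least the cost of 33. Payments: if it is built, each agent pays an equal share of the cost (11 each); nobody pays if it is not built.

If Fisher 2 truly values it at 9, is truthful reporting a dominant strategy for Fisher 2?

No

Consider the case where Fisher 1 reports 6 and Fisher 3 reports 18.
Truthful report 9: project built, pays 11, utility 9 - 11 = -2.
Report 6 instead: project not built, utility 0.
Since 0 > -2, reporting 6 is strictly better here, so truthful reporting is not dominant.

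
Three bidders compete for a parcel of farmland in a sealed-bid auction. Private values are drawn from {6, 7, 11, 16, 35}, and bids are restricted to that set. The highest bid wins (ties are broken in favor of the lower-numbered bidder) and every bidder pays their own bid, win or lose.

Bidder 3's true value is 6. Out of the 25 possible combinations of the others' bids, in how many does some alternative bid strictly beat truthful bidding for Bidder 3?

4

Others bid (6, 6): truth gives -6; bid 7 gives -1 > -6. Violating.
Others bid (6, 7): truth gives -6; bid 11 gives -5 > -6. Violating.
Others bid (7, 6): truth gives -6; bid 11 gives -5 > -6. Violating.
Others bid (7, 7): truth gives -6; bid 11 gives -5 > -6. Violating.
Others bid (6, 11): truth gives -6; no alternative beats it.
Others bid (6, 16): truth gives -6; no alternative beats it.
(Checking all 25 profiles: 4 have a profitable deviation, 21 do not.)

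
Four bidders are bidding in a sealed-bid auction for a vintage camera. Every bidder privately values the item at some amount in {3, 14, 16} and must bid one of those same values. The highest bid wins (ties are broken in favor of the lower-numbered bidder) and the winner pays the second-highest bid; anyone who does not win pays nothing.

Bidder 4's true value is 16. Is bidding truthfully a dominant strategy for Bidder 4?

Check each profile of the others' bids and compare truth against every alternative bid.
Others bid (3, 3, 14): truth gives 2, best alternative gives 0.
Others bid (3, 14, 3): truth gives 2, best alternative gives 0.
Others bid (3, 14, 14): truth gives 2, best alternative gives 0.
Others bid (14, 3, 3): truth gives 2, best alternative gives 0.
Others bid (14, 3, 14): truth gives 2, best alternative gives 0.
Others bid (14, 14, 3): truth gives 2, best alternative gives 0.
(Remaining 21 profiles checked similarly; truth is weakly best in each.)
In every case the truthful bid is at least as good as any alternative, so it is a dominant strategy.

Yes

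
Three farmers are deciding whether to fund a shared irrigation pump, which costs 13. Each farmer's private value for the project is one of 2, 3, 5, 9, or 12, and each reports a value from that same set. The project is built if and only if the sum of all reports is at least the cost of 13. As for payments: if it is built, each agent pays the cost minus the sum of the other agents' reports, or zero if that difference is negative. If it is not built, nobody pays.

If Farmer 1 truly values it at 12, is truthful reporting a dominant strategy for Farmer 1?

Yes

Check each profile of the others' reports and compare truth against every alternative report.
Others report (2, 12): truth gives 12, best alternative gives 12.
Others report (3, 12): truth gives 12, best alternative gives 12.
Others report (5, 9): truth gives 12, best alternative gives 12.
Others report (5, 12): truth gives 12, best alternative gives 12.
Others report (9, 5): truth gives 12, best alternative gives 12.
Others report (9, 9): truth gives 12, best alternative gives 12.
(Remaining 19 profiles checked similarly; truth is weakly best in each.)
In every case the truthful report is at least as good as any alternative, so it is a dominant strategy.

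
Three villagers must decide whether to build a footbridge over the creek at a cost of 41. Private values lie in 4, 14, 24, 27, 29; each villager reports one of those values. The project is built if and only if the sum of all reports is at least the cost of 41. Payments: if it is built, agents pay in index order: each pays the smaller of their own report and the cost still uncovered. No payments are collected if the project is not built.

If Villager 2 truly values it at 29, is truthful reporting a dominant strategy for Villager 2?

No

Consider the case where Villager 1 reports 4 and Villager 3 reports 14.
Truthful report 29: project built, pays 29, utility 29 - 29 = 0.
Report 24 instead: project built, pays 24, utility 29 - 24 = 5.
Since 5 > 0, reporting 24 is strictly better here, so truthful reporting is not dominant.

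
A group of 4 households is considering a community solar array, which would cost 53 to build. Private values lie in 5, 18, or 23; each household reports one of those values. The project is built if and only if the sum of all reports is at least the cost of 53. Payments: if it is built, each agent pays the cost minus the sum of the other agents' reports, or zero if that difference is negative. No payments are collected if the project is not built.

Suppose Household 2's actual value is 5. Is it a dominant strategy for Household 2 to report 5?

Check each profile of the others' reports and compare truth against every alternative report.
Others report (5, 18, 18): truth gives 0, best alternative gives -7.
Others report (18, 5, 18): truth gives 0, best alternative gives -7.
Others report (18, 18, 5): truth gives 0, best alternative gives -7.
Others report (5, 18, 23): truth gives 0, best alternative gives -2.
Others report (5, 23, 18): truth gives 0, best alternative gives -2.
Others report (18, 5, 23): truth gives 0, best alternative gives -2.
(Remaining 21 profiles checked similarly; truth is weakly best in each.)
In every case the truthful report is at least as good as any alternative, so it is a dominant strategy.

Yes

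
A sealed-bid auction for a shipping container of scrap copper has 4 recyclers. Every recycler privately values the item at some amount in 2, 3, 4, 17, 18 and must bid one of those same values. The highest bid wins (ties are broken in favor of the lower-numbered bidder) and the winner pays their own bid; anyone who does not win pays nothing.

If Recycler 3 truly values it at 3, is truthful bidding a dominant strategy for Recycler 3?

Check each profile of the others' bids and compare truth against every alternative bid.
Others bid (2, 2, 2): truth gives 0, best alternative gives 0.
Others bid (2, 2, 3): truth gives 0, best alternative gives 0.
Others bid (2, 2, 4): truth gives 0, best alternative gives 0.
Others bid (2, 2, 17): truth gives 0, best alternative gives 0.
Others bid (2, 2, 18): truth gives 0, best alternative gives 0.
Others bid (2, 3, 2): truth gives 0, best alternative gives 0.
(Remaining 119 profiles checked similarly; truth is weakly best in each.)
In every case the truthful bid is at least as good as any alternative, so it is a dominant strategy.

Yes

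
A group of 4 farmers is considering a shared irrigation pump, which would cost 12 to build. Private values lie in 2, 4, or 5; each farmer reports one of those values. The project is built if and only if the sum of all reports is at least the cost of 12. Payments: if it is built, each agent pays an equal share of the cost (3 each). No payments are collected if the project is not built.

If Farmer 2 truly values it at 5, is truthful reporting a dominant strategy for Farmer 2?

Yes

Check each profile of the others' reports and compare truth against every alternative report.
Others report (2, 2, 4): truth gives 2, best alternative gives 2.
Others report (2, 2, 5): truth gives 2, best alternative gives 2.
Others report (2, 4, 2): truth gives 2, best alternative gives 2.
Others report (2, 4, 4): truth gives 2, best alternative gives 2.
Others report (2, 4, 5): truth gives 2, best alternative gives 2.
Others report (2, 5, 2): truth gives 2, best alternative gives 2.
(Remaining 21 profiles checked similarly; truth is weakly best in each.)
In every case the truthful report is at least as good as any alternative, so it is a dominant strategy.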